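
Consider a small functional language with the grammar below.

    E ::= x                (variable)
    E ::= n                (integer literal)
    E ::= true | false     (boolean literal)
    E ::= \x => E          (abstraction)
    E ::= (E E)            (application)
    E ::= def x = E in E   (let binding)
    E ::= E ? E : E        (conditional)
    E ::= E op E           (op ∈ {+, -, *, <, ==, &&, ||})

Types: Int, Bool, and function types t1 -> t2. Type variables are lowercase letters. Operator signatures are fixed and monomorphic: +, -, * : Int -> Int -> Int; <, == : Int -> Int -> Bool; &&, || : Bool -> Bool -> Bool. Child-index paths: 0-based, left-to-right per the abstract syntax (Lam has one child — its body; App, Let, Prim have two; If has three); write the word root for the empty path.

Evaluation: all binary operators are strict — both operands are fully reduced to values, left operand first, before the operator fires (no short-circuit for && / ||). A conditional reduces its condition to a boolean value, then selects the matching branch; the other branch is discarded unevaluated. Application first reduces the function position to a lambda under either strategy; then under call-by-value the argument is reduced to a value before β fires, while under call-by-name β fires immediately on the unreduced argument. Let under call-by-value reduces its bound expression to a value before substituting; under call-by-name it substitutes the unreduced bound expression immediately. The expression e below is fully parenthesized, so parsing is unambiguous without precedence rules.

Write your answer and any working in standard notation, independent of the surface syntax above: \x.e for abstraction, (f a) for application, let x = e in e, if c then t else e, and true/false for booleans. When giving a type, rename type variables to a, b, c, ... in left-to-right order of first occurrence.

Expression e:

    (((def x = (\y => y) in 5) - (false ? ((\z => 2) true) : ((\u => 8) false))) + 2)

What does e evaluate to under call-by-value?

Answer: -1

Working:
step 0: (((let x = (\y.y) in 5) - (if false then ((\z.2) true) else ((\u.8) false))) + 2)
step 1: [let@0.0] ((5 - (if false then ((\z.2) true) else ((\u.8) false))) + 2)
step 2: [if@0.1] ((5 - ((\u.8) false)) + 2)
step 3: [beta@0.1] ((5 - 8) + 2)
step 4: [delta@0] (-3 + 2)
step 5: [delta@root] -1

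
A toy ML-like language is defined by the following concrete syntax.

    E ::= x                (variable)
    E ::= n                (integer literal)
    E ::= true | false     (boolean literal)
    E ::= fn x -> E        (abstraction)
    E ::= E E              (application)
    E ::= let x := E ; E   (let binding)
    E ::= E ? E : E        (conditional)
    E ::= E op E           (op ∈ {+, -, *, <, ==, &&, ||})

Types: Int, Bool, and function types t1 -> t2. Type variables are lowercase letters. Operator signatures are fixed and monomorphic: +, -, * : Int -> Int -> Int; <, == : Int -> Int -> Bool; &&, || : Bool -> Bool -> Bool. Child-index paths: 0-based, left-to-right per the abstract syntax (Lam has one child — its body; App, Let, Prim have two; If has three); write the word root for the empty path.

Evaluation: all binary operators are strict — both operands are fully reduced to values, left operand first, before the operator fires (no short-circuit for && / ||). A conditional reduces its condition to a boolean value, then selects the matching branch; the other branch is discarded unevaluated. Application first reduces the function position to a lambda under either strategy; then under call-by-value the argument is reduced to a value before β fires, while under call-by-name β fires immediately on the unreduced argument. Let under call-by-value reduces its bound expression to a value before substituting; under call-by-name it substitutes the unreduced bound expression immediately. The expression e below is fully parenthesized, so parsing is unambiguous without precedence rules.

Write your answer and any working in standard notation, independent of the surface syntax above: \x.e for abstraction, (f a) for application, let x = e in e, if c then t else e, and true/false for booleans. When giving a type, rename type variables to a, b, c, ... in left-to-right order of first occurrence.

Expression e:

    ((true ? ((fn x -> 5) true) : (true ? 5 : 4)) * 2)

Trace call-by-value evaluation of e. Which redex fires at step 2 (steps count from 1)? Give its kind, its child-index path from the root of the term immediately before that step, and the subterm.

Answer: beta at 0 : ((\x.5) true)

Working:
step 0: ((if true then ((\x.5) true) else (if true then 5 else 4)) * 2)
step 1: [if@0] (((\x.5) true) * 2)
step 2: [beta@0] (5 * 2)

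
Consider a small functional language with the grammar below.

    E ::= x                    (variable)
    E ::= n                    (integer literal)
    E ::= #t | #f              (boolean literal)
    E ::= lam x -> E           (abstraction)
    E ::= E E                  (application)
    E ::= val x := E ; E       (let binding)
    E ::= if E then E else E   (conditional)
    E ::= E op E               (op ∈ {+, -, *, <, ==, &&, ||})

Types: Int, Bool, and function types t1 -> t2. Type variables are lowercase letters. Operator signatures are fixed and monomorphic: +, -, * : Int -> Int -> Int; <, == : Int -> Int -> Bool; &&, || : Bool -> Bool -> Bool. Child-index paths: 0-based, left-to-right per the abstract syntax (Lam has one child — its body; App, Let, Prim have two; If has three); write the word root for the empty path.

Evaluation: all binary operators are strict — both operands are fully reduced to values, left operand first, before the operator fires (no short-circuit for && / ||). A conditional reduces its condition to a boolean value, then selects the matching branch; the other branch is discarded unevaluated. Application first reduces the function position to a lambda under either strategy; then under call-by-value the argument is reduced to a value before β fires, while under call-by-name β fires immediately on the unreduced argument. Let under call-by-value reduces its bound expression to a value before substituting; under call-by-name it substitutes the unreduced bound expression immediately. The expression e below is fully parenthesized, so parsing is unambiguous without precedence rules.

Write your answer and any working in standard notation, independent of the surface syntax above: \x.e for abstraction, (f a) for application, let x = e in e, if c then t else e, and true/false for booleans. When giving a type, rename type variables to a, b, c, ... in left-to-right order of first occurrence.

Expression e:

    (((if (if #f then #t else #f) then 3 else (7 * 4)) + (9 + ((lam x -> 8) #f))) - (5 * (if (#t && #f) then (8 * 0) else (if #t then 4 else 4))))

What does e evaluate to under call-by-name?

Answer: 25

Derivation:
step 0: (((if (if false then true else false) then 3 else (7 * 4)) + (9 + ((\x.8) false))) - (5 * (if (true && false) then (8 * 0) else (if true then 4 else 4))))
step 1: [if@0.0.0] (((if false then 3 else (7 * 4)) + (9 + ((\x.8) false))) - (5 * (if (true && false) then (8 * 0) else (if true then 4 else 4))))
step 2: [if@0.0] (((7 * 4) + (9 + ((\x.8) false))) - (5 * (if (true && false) then (8 * 0) else (if true then 4 else 4))))
step 3: [delta@0.0] ((28 + (9 + ((\x.8) false))) - (5 * (if (true && false) then (8 * 0) else (if true then 4 else 4))))
step 4: [beta@0.1.1] ((28 + (9 + 8)) - (5 * (if (true && false) then (8 * 0) else (if true then 4 else 4))))
step 5: [delta@0.1] ((28 + 17) - (5 * (if (true && false) then (8 * 0) else (if true then 4 else 4))))
step 6: [delta@0] (45 - (5 * (if (true && false) then (8 * 0) else (if true then 4 else 4))))
step 7: [delta@1.1.0] (45 - (5 * (if false then (8 * 0) else (if true then 4 else 4))))
step 8: [if@1.1] (45 - (5 * (if true then 4 else 4)))
step 9: [if@1.1] (45 - (5 * 4))
step 10: [delta@1] (45 - 20)
step 11: [delta@root] 25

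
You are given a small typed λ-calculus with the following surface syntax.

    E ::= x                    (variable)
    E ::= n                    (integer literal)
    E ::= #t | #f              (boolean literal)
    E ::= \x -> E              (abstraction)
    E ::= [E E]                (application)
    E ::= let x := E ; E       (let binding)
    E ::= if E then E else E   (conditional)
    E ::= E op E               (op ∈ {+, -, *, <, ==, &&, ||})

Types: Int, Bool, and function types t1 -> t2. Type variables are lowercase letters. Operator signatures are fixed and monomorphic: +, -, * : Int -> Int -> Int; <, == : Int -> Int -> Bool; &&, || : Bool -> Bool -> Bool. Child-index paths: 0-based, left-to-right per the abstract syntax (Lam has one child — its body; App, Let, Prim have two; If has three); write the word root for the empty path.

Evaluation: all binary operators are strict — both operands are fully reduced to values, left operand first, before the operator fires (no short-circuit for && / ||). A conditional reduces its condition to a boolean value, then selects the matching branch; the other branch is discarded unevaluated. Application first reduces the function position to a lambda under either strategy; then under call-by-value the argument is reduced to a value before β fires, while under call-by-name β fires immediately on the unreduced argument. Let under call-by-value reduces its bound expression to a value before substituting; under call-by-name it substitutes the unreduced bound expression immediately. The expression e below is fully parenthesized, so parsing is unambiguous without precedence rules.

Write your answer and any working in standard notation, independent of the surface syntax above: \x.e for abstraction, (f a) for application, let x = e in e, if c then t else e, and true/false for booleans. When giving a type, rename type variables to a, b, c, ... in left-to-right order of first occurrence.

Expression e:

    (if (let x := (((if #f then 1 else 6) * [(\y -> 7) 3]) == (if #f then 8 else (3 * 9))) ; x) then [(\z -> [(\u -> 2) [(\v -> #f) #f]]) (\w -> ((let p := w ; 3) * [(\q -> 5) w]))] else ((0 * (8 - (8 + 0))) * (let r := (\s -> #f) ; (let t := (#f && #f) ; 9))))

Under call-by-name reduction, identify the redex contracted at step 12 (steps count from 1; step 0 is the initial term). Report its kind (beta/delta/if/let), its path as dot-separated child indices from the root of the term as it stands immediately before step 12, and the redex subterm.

Trace:
step 0: (if (let x = (((if false then 1 else 6) * ((\y.7) 3)) == (if false then 8 else (3 * 9))) in x) then ((\z.((\u.2) ((\v.false) false))) (\w.((let p = w in 3) * ((\q.5) w)))) else ((0 * (8 - (8 + 0))) * (let r = (\s.false) in (let t = (false && false) in 9))))
step 1: [let@0] (if (((if false then 1 else 6) * ((\y.7) 3)) == (if false then 8 else (3 * 9))) then ((\z.((\u.2) ((\v.false) false))) (\w.((let p = w in 3) * ((\q.5) w)))) else ((0 * (8 - (8 + 0))) * (let r = (\s.false) in (let t = (false && false) in 9))))
step 2: [if@0.0.0] (if ((6 * ((\y.7) 3)) == (if false then 8 else (3 * 9))) then ((\z.((\u.2) ((\v.false) false))) (\w.((let p = w in 3) * ((\q.5) w)))) else ((0 * (8 - (8 + 0))) * (let r = (\s.false) in (let t = (false && false) in 9))))
step 3: [beta@0.0.1] (if ((6 * 7) == (if false then 8 else (3 * 9))) then ((\z.((\u.2) ((\v.false) false))) (\w.((let p = w in 3) * ((\q.5) w)))) else ((0 * (8 - (8 + 0))) * (let r = (\s.false) in (let t = (false && false) in 9))))
step 4: [delta@0.0] (if (42 == (if false then 8 else (3 * 9))) then ((\z.((\u.2) ((\v.false) false))) (\w.((let p = w in 3) * ((\q.5) w)))) else ((0 * (8 - (8 + 0))) * (let r = (\s.false) in (let t = (false && false) in 9))))
step 5: [if@0.1] (if (42 == (3 * 9)) then ((\z.((\u.2) ((\v.false) false))) (\w.((let p = w in 3) * ((\q.5) w)))) else ((0 * (8 - (8 + 0))) * (let r = (\s.false) in (let t = (false && false) in 9))))
step 6: [delta@0.1] (if (42 == 27) then ((\z.((\u.2) ((\v.false) false))) (\w.((let p = w in 3) * ((\q.5) w)))) else ((0 * (8 - (8 + 0))) * (let r = (\s.false) in (let t = (false && false) in 9))))
step 7: [delta@0] (if false then ((\z.((\u.2) ((\v.false) false))) (\w.((let p = w in 3) * ((\q.5) w)))) else ((0 * (8 - (8 + 0))) * (let r = (\s.false) in (let t = (false && false) in 9))))
step 8: [if@root] ((0 * (8 - (8 + 0))) * (let r = (\s.false) in (let t = (false && false) in 9)))
step 9: [delta@0.1.1] ((0 * (8 - 8)) * (let r = (\s.false) in (let t = (false && false) in 9)))
step 10: [delta@0.1] ((0 * 0) * (let r = (\s.false) in (let t = (false && false) in 9)))
step 11: [delta@0] (0 * (let r = (\s.false) in (let t = (false && false) in 9)))
step 12: [let@1] (0 * (let t = (false && false) in 9))

Answer: let at 1 : (let r = (\s.false) in (let t = (false && false) in 9))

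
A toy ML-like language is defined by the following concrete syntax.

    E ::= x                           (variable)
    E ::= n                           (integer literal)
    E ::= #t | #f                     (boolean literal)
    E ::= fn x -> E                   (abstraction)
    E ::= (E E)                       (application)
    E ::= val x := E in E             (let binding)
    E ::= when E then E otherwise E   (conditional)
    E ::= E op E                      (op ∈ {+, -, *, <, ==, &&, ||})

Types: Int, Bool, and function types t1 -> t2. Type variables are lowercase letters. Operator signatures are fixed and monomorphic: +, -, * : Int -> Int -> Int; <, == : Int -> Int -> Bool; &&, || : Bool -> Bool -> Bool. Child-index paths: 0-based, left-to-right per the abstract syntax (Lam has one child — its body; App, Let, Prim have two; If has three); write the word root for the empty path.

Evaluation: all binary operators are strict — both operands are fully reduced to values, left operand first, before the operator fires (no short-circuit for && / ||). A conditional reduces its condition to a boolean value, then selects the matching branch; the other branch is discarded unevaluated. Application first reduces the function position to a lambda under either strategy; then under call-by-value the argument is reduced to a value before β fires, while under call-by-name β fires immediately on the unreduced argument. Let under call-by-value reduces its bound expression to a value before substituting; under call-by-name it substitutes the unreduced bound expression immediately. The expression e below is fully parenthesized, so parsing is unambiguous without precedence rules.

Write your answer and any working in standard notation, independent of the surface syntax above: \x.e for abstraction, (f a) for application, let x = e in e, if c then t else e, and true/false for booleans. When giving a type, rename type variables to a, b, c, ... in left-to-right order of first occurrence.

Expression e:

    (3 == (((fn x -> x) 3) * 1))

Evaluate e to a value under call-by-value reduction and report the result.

Trace:
step 0: (3 == (((\x.x) 3) * 1))
step 1: [beta@1.0] (3 == (3 * 1))
step 2: [delta@1] (3 == 3)
step 3: [delta@root] true

Answer: true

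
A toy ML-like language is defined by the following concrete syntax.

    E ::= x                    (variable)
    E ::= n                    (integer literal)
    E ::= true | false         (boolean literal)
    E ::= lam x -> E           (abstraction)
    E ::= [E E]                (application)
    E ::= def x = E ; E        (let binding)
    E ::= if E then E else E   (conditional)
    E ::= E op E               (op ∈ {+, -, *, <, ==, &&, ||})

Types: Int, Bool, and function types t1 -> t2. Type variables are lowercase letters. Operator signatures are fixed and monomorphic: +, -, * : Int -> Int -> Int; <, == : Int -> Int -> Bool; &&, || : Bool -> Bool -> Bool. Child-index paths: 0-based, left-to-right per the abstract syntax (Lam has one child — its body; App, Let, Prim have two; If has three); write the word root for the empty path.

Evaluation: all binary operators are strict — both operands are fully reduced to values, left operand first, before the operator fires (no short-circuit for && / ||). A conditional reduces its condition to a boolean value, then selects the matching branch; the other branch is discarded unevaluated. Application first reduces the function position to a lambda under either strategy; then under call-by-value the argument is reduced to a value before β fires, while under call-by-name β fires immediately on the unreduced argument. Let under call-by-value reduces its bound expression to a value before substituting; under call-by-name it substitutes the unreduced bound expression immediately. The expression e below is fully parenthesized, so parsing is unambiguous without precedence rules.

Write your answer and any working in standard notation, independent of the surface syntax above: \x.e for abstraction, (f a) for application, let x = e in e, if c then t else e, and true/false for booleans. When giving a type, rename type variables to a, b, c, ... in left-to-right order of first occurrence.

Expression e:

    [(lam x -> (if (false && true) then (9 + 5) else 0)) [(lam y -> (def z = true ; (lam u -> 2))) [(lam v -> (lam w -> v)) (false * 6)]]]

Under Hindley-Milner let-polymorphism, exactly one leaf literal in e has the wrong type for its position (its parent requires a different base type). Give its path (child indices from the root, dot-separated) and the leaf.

Answer: 1.1.1.0 : false

Derivation:
  unify Bool ~ Bool
  unify Bool ~ Bool
  unify Bool ~ Bool
  unify Int ~ Int
  unify Int ~ Int
  unify Int ~ Int
\x._ : a -> Int
let z : Bool
\u._ : c -> Int
\y._ : b -> c -> Int
v : d
\w._ : e -> d
\v._ : d -> e -> d
  unify Bool ~ Int
  FAIL: mismatch Bool ~ Int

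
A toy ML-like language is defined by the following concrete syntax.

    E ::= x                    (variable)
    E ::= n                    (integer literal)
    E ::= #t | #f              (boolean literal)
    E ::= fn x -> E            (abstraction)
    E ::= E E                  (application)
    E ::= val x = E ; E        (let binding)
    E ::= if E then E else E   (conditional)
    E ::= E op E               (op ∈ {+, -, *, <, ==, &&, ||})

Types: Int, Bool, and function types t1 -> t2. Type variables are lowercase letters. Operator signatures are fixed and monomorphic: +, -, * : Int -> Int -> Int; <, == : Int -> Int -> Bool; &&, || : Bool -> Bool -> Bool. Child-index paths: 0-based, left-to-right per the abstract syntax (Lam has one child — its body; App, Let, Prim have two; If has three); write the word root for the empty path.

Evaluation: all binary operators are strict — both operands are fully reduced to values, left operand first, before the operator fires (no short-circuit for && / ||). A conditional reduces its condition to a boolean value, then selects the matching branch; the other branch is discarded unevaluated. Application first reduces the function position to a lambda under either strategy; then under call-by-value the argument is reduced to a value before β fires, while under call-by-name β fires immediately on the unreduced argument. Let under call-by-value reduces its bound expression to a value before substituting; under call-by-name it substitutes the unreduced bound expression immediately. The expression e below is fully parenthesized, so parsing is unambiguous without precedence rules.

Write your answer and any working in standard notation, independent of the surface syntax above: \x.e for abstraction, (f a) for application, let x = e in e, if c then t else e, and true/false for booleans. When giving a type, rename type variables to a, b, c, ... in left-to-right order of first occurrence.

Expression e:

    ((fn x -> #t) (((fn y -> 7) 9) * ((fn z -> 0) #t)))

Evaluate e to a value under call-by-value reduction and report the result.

Answer: true

Working:
step 0: ((\x.true) (((\y.7) 9) * ((\z.0) true)))
step 1: [beta@1.0] ((\x.true) (7 * ((\z.0) true)))
step 2: [beta@1.1] ((\x.true) (7 * 0))
step 3: [delta@1] ((\x.true) 0)
step 4: [beta@root] true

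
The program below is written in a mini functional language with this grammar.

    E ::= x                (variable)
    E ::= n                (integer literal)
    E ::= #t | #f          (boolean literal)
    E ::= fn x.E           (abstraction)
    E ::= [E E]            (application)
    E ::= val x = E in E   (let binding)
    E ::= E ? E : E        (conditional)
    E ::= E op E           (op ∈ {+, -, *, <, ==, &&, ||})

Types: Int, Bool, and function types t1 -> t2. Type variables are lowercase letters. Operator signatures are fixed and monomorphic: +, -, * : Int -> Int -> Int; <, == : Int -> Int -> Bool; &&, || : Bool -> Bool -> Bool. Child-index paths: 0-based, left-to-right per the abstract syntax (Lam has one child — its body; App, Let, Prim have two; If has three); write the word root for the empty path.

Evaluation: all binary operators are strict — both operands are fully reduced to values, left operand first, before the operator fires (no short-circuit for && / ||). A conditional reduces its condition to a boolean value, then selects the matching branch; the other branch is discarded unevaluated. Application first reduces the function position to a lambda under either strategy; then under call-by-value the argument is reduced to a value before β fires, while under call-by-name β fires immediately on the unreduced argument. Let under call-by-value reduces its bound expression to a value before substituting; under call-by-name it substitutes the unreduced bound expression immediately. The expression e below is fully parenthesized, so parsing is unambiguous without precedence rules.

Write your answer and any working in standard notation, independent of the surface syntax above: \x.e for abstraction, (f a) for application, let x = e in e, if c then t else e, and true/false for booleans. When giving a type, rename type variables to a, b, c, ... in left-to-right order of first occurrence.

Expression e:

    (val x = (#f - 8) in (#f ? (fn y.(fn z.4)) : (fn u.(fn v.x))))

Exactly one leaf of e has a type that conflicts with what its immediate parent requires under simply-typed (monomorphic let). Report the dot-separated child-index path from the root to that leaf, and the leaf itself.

Working:
  unify Bool ~ Int
  FAIL: mismatch Bool ~ Int

Answer: 0.0 : false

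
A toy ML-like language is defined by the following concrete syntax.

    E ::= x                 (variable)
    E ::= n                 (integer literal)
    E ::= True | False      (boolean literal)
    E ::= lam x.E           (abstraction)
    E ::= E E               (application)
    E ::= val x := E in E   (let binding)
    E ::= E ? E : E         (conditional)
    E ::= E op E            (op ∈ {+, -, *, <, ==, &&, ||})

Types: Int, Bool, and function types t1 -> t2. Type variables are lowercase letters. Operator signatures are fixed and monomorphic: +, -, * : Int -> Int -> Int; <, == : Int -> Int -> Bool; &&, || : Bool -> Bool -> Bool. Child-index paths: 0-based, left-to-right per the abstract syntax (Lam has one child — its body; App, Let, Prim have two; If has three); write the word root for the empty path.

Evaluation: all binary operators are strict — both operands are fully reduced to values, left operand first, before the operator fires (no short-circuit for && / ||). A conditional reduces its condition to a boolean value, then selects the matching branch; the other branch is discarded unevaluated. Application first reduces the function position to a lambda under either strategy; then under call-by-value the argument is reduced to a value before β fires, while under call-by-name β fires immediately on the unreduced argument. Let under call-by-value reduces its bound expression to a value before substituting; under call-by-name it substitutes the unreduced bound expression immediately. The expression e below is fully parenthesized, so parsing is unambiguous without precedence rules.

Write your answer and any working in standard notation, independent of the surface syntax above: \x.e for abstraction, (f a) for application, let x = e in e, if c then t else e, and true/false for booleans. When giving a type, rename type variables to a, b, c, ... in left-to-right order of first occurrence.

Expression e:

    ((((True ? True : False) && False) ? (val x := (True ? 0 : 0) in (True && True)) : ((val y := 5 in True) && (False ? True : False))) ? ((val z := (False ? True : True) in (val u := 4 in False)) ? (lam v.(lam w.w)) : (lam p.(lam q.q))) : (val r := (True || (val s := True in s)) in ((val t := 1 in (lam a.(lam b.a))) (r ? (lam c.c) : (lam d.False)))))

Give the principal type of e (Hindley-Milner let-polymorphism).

Trace:
  unify Bool ~ Bool
  unify Bool ~ Bool
  unify Bool ~ Bool
  unify Bool ~ Bool
  unify Bool ~ Bool
  unify Bool ~ Bool
  unify Int ~ Int
let x : Int
  unify Bool ~ Bool
  unify Bool ~ Bool
let y : Int
  unify Bool ~ Bool
  unify Bool ~ Bool
  unify Bool ~ Bool
  unify Bool ~ Bool
  unify Bool ~ Bool
  unify Bool ~ Bool
  unify Bool ~ Bool
  unify Bool ~ Bool
let z : Bool
let u : Int
  unify Bool ~ Bool
w : b
\w._ : b -> b
\v._ : a -> b -> b
q : d
\q._ : d -> d
\p._ : c -> d -> d
  unify a -> b -> b ~ c -> d -> d
  unify a ~ c
  unify b -> b ~ d -> d
  unify b ~ d
  unify d ~ d
  unify Bool ~ Bool
let s : Bool
s : Bool
  unify Bool ~ Bool
let r : Bool
let t : Int
a : e
\b._ : f -> e
\a._ : e -> f -> e
r : Bool
  unify Bool ~ Bool
c : g
\c._ : g -> g
\d._ : h -> Bool
  unify g -> g ~ h -> Bool
  unify g ~ h
  unify h ~ Bool
  unify e -> f -> e ~ (Bool -> Bool) -> i
  unify e ~ Bool -> Bool
  unify f -> Bool -> Bool ~ i
_ _ : f -> Bool -> Bool
  unify c -> d -> d ~ f -> Bool -> Bool
  unify c ~ f
  unify d -> d ~ Bool -> Bool
  unify d ~ Bool
  unify Bool ~ Bool

Answer: a -> Bool -> Bool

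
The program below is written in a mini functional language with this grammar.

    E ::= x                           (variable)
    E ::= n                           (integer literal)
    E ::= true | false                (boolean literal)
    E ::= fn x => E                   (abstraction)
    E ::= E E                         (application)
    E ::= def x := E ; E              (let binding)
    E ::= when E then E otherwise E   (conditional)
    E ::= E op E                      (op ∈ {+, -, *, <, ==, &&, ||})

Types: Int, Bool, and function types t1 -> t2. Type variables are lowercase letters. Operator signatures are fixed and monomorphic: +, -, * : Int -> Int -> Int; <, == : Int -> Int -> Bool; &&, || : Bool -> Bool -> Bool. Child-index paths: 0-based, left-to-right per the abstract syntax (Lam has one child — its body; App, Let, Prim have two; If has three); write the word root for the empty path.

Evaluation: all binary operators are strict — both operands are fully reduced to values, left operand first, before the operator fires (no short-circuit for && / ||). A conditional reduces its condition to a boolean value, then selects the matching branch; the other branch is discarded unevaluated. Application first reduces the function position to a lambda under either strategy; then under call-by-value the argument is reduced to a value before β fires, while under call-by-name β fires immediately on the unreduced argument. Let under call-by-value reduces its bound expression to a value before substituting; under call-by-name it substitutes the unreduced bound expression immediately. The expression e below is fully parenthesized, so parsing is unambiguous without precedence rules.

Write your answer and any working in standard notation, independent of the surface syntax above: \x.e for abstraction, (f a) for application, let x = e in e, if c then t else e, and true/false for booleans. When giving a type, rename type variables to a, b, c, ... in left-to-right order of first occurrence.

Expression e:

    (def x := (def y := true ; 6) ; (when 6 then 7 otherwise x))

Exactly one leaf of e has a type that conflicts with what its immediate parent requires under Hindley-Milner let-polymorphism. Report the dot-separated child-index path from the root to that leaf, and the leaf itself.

Trace:
let y : Bool
let x : Int
  unify Int ~ Bool
  FAIL: mismatch Int ~ Bool

Answer: 1.0 : 6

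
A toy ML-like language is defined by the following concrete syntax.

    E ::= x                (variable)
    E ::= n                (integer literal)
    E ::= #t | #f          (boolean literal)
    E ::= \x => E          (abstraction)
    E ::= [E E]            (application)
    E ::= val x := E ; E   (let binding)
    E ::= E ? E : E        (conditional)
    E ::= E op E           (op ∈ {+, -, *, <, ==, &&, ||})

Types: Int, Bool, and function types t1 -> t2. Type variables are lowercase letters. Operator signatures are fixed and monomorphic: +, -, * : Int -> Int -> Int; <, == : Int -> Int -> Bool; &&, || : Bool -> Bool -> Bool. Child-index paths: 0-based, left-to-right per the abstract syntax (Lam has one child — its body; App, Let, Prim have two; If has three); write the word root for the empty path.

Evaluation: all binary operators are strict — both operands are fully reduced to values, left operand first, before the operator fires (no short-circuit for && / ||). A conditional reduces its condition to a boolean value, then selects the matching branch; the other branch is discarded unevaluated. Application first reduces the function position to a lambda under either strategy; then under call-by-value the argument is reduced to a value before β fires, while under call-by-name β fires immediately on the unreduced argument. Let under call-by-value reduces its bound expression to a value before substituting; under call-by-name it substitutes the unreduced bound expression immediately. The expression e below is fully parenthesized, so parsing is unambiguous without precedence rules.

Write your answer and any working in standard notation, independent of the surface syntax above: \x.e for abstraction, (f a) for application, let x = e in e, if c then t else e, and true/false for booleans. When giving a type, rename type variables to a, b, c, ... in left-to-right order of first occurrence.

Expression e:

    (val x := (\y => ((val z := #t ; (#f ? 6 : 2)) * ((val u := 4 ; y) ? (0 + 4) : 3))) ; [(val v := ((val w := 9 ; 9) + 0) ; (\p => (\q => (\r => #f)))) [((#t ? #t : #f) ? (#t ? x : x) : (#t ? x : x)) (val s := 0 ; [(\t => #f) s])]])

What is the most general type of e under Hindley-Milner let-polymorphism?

Trace:
let z : Bool
  unify Bool ~ Bool
  unify Int ~ Int
  unify Int ~ Int
let u : Int
y : a
  unify a ~ Bool
  unify Int ~ Int
  unify Int ~ Int
  unify Int ~ Int
  unify Int ~ Int
\y._ : Bool -> Int
let x : Bool -> Int
let w : Int
  unify Int ~ Int
  unify Int ~ Int
let v : Int
\r._ : d -> Bool
\q._ : c -> d -> Bool
\p._ : b -> c -> d -> Bool
  unify Bool ~ Bool
  unify Bool ~ Bool
  unify Bool ~ Bool
  unify Bool ~ Bool
x : Bool -> Int
x : Bool -> Int
  unify Bool -> Int ~ Bool -> Int
  unify Bool ~ Bool
  unify Int ~ Int
  unify Bool ~ Bool
x : Bool -> Int
x : Bool -> Int
  unify Bool -> Int ~ Bool -> Int
  unify Bool ~ Bool
  unify Int ~ Int
  unify Bool -> Int ~ Bool -> Int
  unify Bool ~ Bool
  unify Int ~ Int
let s : Int
\t._ : e -> Bool
s : Int
  unify e -> Bool ~ Int -> f
  unify e ~ Int
  unify Bool ~ f
_ _ : Bool
  unify Bool -> Int ~ Bool -> g
  unify Bool ~ Bool
  unify Int ~ g
_ _ : Int
  unify b -> c -> d -> Bool ~ Int -> h
  unify b ~ Int
  unify c -> d -> Bool ~ h
_ _ : c -> d -> Bool

Answer: a -> b -> Bool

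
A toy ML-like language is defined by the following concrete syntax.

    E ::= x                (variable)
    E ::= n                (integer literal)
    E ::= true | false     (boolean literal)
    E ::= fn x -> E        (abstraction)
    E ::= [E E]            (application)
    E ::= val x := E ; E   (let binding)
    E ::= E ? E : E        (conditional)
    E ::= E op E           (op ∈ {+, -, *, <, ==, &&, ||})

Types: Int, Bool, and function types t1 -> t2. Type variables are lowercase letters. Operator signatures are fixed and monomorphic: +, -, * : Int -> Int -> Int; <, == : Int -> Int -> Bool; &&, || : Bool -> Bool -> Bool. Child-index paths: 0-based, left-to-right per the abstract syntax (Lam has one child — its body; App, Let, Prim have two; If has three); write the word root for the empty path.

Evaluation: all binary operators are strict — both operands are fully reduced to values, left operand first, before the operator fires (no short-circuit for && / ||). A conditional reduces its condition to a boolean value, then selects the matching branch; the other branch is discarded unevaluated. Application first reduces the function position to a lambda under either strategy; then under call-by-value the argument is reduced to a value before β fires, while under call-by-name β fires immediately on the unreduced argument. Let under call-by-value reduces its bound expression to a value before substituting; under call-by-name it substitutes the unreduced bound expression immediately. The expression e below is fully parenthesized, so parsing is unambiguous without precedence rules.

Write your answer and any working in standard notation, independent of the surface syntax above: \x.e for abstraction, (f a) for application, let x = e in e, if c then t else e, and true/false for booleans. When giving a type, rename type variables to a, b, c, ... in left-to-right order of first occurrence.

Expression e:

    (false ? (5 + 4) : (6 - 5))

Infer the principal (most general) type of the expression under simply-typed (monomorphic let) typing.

Answer: Int

Derivation:
  unify Bool ~ Bool
  unify Int ~ Int
  unify Int ~ Int
  unify Int ~ Int
  unify Int ~ Int
  unify Int ~ Int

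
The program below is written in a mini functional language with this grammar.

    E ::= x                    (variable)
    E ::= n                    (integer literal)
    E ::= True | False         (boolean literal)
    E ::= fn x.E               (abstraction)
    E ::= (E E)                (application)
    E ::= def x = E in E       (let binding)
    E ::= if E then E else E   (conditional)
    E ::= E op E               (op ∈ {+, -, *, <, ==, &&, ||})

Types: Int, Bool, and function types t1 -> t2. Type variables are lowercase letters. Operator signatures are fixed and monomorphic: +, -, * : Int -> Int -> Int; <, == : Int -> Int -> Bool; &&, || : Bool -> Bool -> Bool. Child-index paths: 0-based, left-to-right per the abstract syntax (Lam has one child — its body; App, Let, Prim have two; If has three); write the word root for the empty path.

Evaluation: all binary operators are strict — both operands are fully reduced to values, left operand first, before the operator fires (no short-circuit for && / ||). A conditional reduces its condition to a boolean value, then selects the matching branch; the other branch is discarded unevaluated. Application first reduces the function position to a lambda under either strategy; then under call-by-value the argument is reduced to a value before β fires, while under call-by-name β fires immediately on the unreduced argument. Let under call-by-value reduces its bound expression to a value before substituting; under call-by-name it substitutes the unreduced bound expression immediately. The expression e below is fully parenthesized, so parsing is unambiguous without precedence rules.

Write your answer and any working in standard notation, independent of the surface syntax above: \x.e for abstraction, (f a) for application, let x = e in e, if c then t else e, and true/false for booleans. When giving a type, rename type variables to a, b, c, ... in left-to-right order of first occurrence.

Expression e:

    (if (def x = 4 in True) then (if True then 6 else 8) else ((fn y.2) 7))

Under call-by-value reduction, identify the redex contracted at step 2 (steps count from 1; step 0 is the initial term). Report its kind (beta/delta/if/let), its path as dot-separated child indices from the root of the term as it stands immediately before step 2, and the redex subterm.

Answer: if at root : (if true then (if true then 6 else 8) else ((\y.2) 7))

Working:
step 0: (if (let x = 4 in true) then (if true then 6 else 8) else ((\y.2) 7))
step 1: [let@0] (if true then (if true then 6 else 8) else ((\y.2) 7))
step 2: [if@root] (if true then 6 else 8)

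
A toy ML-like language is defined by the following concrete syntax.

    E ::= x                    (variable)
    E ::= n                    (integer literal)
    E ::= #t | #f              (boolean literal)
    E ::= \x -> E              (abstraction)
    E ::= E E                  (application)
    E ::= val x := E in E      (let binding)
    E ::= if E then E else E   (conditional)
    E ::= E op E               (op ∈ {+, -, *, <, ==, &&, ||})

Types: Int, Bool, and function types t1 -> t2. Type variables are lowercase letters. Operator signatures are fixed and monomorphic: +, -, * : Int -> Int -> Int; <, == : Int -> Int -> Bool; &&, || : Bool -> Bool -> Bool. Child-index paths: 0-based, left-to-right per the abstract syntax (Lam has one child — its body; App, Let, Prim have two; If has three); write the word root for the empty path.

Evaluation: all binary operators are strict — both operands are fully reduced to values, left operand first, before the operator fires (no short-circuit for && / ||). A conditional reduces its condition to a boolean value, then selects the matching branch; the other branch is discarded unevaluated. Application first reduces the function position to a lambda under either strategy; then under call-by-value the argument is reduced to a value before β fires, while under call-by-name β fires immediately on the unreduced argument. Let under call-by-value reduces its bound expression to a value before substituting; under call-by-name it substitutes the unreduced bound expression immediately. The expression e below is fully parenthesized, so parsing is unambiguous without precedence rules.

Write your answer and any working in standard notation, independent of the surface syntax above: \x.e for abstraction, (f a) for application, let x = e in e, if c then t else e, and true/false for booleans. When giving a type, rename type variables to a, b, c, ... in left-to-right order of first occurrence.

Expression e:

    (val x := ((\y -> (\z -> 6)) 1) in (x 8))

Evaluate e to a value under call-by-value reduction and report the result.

Answer: 6

Derivation:
step 0: (let x = ((\y.(\z.6)) 1) in (x 8))
step 1: [beta@0] (let x = (\z.6) in (x 8))
step 2: [let@root] ((\z.6) 8)
step 3: [beta@root] 6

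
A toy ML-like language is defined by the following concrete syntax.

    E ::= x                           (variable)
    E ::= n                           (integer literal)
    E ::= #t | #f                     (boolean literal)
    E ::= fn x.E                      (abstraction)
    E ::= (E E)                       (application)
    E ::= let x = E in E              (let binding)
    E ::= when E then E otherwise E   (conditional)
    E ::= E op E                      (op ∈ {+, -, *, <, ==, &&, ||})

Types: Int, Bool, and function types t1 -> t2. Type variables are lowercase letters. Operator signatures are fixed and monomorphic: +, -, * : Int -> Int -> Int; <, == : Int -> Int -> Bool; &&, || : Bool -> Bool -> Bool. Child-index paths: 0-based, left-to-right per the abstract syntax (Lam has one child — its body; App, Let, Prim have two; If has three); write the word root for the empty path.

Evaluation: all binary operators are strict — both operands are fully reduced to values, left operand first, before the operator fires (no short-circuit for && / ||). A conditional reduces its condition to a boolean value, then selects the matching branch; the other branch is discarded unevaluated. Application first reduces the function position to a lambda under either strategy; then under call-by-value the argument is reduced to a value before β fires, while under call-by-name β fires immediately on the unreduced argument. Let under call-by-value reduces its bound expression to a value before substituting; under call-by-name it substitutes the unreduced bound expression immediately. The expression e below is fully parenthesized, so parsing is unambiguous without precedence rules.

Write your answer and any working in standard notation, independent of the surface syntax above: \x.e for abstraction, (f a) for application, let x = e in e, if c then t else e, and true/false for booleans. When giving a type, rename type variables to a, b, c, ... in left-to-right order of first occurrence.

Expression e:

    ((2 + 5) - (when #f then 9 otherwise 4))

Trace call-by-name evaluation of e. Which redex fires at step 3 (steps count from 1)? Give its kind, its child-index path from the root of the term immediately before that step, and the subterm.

Answer: delta at root : (7 - 4)

Working:
step 0: ((2 + 5) - (if false then 9 else 4))
step 1: [delta@0] (7 - (if false then 9 else 4))
step 2: [if@1] (7 - 4)
step 3: [delta@root] 3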